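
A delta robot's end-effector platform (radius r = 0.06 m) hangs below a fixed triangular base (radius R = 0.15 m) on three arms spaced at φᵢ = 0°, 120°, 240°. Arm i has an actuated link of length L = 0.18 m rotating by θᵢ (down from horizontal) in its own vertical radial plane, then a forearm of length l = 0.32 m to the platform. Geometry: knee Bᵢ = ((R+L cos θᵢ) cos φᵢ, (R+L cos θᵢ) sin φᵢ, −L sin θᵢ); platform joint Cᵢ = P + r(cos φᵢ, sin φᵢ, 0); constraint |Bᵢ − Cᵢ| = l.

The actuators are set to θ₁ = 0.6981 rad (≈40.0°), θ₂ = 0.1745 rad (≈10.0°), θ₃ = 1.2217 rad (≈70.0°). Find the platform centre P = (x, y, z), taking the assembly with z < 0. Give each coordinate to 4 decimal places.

(0.0129, 0.1458, -0.3025)

O1 = (0.2279·cos0.0°, 0.2279·sin0.0°, -0.1157) = (0.2279, 0.0000, -0.1157)
O2 = (0.2673·cos120.0°, 0.2673·sin120.0°, -0.0313) = (-0.1336, 0.2315, -0.0313)
O3 = (0.1516·cos240.0°, 0.1516·sin240.0°, -0.1691) = (-0.0758, -0.1313, -0.1691)
subtract pairs → two planes through P
[-0.7230 0.4629 0.1689]·P = 0.0071;  [-0.6074 -0.2625 -0.1069]·P = -0.0137
det = 0.4710;  x = 0.0096+-0.0109z,  y = 0.0302+-0.3819z
quadratic in z: (1.1460)z²+(0.2131)z+(-0.0404)=0, √Δ=0.4803 → z ∈ {-0.3025, 0.1166}; z = -0.3025 (taking z<0)
x = 0.0129, y = 0.1458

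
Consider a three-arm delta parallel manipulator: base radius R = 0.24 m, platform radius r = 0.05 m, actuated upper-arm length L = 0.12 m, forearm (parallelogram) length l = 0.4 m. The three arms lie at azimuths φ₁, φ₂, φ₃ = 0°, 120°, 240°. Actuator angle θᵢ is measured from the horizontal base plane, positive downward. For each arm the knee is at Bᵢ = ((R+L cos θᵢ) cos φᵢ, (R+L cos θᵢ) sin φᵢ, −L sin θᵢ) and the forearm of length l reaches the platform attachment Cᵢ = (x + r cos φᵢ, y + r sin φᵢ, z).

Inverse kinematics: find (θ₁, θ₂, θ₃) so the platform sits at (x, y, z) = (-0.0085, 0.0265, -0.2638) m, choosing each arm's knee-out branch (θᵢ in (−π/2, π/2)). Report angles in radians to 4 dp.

φ1=0.0° → target in arm frame (-0.0085, 0.0265)
  A cos θ + B sin θ = C:  0.1985·cos θ + -0.2638·sin θ = 0.1496
  γ=atan2(-0.2638,0.1985)=-0.9257;  ψ=arccos(0.4532)=1.1005;  θ1=γ+ψ≈0.1748
rotate P by −φ2: (0.0272, -0.0059, -0.2638)
  A=0.1628, B=-0.2638, C=(l²−L²−A²−y'²−z²)/(2L)=0.2061
  √(A²+B²)=0.3100;  θ2 = -1.0179+0.8434 ≈ -0.1745
φ3=240.0° → target in arm frame (-0.0187, -0.0206)
  A cos θ + B sin θ = C:  0.2087·cos θ + -0.2638·sin θ = 0.1335
  γ=atan2(-0.2638,0.2087)=-0.9015;  ψ=arccos(0.3967)=1.1628;  θ3=γ+ψ≈0.2613

θ₁ = 0.1748, θ₂ = -0.1745, θ₃ = 0.2613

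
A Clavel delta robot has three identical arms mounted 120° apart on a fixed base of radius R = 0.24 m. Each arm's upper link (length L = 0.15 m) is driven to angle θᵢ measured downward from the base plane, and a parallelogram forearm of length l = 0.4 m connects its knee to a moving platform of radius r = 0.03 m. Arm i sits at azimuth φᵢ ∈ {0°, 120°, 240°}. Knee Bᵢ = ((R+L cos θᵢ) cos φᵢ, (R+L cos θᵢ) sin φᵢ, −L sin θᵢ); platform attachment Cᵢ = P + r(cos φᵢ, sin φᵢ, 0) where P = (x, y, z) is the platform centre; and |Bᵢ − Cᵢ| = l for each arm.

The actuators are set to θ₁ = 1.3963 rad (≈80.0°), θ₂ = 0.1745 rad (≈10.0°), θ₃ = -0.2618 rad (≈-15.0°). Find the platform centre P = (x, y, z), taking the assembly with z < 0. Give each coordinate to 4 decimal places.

φ1=0.0°: virtual centre (0.2360, 0.0000, -0.1477), radius l
φ2=120.0°: virtual centre (-0.1789, 0.3098, -0.0260), radius l
arm 3 at φ=240.0°: (R−r)+L cos θ3 = 0.3549;  centre 3 = (-0.1774, -0.3073, 0.0388)
subtract pairs → two planes through P
[-0.8298 0.6196 0.2434]·P = 0.0511;  [-0.8270 -0.6147 0.3731]·P = 0.0499
Cramer: x(z) = -0.0610+0.3724z;  y(z) = 0.0008+0.1060z
quadratic in z: (1.1499)z²+(0.0744)z+(-0.0500)=0, √Δ=0.4851 → z ∈ {-0.2433, 0.1786}; z = -0.2433 (taking z<0)
x = -0.1516, y = -0.0250

(-0.1516, -0.0250, -0.2433)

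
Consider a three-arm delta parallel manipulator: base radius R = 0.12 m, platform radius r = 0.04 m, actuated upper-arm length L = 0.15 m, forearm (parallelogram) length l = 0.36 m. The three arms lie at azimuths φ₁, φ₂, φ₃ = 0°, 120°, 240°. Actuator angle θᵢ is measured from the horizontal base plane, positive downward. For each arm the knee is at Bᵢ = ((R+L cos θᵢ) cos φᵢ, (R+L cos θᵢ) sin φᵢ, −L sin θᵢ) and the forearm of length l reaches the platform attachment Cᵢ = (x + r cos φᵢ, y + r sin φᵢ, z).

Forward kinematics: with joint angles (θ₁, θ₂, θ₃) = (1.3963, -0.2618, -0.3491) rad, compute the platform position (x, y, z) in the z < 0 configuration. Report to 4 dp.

(-0.2449, -0.0078, -0.2277)

S1 = (0.1060·cos0.0°, 0.1060·sin0.0°, -0.1477) = (0.1060, 0.0000, -0.1477)
arm 2 at φ=120.0°: ρ2 = 0.2249;  S2 = (-0.1124, 0.1948, 0.0388)
arm 3 at φ=240.0°: ρ3 = 0.2210;  S3 = (-0.1105, -0.1914, 0.0513)
subtract pairs → two planes through P
plane₁₂: -0.4370x+0.3895y+0.3731z = 0.0190
det = 0.3359;  x = -0.0430+0.8867z,  y = 0.0006+0.0369z
sphere 1 gives Az²+Bz+C=0 with A=1.7875, B=0.0312, C=-0.0856;  B²−4AC=0.6128;  roots -0.2277, 0.2102;  negative root z = -0.2277
x = -0.2449, y = -0.0078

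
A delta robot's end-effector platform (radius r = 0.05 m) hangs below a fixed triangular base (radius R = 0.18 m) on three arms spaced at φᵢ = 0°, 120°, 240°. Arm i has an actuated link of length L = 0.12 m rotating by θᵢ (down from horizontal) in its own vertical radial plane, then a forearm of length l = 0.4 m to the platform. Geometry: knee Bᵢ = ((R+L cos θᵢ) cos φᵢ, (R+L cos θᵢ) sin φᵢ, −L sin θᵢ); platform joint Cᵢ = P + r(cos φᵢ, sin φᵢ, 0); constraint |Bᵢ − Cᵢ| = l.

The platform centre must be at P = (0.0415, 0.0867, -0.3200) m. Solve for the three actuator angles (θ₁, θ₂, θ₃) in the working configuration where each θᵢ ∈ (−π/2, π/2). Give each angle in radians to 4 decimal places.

arm 1 (φ=0.0°): x'=0.0415, y'=0.0867
  A cos θ + B sin θ = C:  0.0885·cos θ + -0.3200·sin θ = 0.1160
  θ1 = atan2(B,A) + arccos(C/0.3320) = -0.0872
φ2=120.0° → target in arm frame (0.0543, -0.0793)
  e−x'=0.0757;  (l²−L²−(e−x')²−y'²−z²)/2L = 0.1299
  √(A²+B²)=0.3288;  θ2 = -1.3386+1.1645 ≈ -0.1741
rotate P by −φ3: (-0.0958, -0.0074, -0.3200)
  A=0.2258, B=-0.3200, C=(l²−L²−A²−y'²−z²)/(2L)=-0.0327
  γ=atan2(-0.3200,0.2258)=-0.9562;  ψ=arccos(-0.0836)=1.6545;  θ3=γ+ψ≈0.6982

θ₁ = -0.0872, θ₂ = -0.1741, θ₃ = 0.6982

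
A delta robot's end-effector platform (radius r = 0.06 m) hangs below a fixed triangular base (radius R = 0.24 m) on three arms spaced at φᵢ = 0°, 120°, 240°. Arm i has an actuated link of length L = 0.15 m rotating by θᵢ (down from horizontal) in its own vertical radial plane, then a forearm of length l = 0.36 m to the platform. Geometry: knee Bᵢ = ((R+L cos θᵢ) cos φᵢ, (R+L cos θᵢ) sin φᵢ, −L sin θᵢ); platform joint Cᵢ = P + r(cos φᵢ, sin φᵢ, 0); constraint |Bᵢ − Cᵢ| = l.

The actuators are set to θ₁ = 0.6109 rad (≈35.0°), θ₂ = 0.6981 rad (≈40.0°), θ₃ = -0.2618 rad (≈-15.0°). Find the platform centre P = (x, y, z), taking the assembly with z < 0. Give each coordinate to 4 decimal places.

(-0.0277, -0.0632, -0.2138)

S1 = (0.3029·cos0.0°, 0.3029·sin0.0°, -0.0860) = (0.3029, 0.0000, -0.0860)
S2 = (0.2949·cos120.0°, 0.2949·sin120.0°, -0.0964) = (-0.1475, 0.2554, -0.0964)
φ3=240.0°: virtual centre (-0.1624, -0.2814, 0.0388), radius l
|S₂|²−|S₁|² = -0.0029;  |S₃|²−|S₁|² = 0.0079
plane₁₂: -0.9006x+0.5108y+-0.0207z = -0.0029
det = 0.9822;  x = -0.0025+0.1180z,  y = -0.0100+0.2487z
into |P−S₁|² = l²: 1.0758z² + 0.0951z + -0.0289 = 0;  Δ = 0.1332;  z = -0.2138 or 0.1255 → z<0 root = -0.2138
x = -0.0277, y = -0.0632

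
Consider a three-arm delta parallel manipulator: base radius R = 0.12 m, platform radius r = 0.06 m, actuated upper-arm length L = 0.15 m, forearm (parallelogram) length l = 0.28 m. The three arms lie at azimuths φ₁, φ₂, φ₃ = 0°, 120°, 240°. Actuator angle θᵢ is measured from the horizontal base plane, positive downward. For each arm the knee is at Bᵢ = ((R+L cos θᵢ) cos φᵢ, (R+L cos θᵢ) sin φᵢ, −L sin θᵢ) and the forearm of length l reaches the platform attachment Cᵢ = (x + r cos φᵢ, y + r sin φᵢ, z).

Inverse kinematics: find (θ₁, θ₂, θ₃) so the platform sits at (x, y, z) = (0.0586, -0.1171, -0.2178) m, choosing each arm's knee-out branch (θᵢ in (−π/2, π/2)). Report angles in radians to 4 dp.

φ1=0.0° → target in arm frame (0.0586, -0.1171)
  A cos θ + B sin θ = C:  0.0014·cos θ + -0.2178·sin θ = -0.0175
  γ=atan2(-0.2178,0.0014)=-1.5644;  ψ=arccos(-0.0804)=1.6512;  θ1=γ+ψ≈0.0869
rotate P by −φ2: (-0.1307, 0.0078, -0.2178)
  A=0.1907, B=-0.2178, C=(l²−L²−A²−y'²−z²)/(2L)=-0.0932
  γ=atan2(-0.2178,0.1907)=-0.8516;  ψ=arccos(-0.3220)=1.8987;  θ2=γ+ψ≈1.0471
φ3=240.0° → target in arm frame (0.0721, 0.1093)
  e−x'=-0.0121;  (l²−L²−(e−x')²−y'²−z²)/2L = -0.0121
  γ=atan2(-0.2178,-0.0121)=-1.6263;  ψ=arccos(-0.0555)=1.6263;  θ3=γ+ψ≈-0.0001

θ₁ = 0.0869, θ₂ = 1.0471, θ₃ = -0.0001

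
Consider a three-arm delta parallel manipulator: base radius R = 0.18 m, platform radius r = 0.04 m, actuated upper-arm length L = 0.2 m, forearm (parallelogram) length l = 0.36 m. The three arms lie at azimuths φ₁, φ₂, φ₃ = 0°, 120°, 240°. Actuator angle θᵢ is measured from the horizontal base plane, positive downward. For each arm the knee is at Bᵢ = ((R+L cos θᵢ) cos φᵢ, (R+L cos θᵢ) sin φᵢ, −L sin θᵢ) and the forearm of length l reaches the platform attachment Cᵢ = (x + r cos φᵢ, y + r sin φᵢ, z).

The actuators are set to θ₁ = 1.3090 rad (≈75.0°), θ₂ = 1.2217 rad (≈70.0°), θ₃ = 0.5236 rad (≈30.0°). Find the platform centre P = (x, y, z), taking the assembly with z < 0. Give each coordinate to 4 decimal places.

(-0.0779, -0.1029, -0.4083)

arm 1 at φ=0.0°: (R−r)+L cos θ1 = 0.1918;  S1 = (0.1918, 0.0000, -0.1932)
φ2=120.0°: virtual centre (-0.1042, 0.1805, -0.1879), radius l
arm 3 at φ=240.0°: (R−r)+L cos θ3 = 0.3132;  S3 = (-0.1566, -0.2712, -0.1000)
|S₂|²−|S₁|² = 0.0047;  |S₃|²−|S₁|² = 0.0340
linear system: -0.5919x+0.3610y = 0.0047−0.0105z; -0.6967x+-0.5425y = 0.0340−0.1864z
det = 0.5726;  x = -0.0259+0.1274z,  y = -0.0295+0.1799z
sphere 1 gives Az²+Bz+C=0 with A=1.0486, B=0.3203, C=-0.0441;  B²−4AC=0.2874;  roots -0.4083, 0.1029;  negative root z = -0.4083
x = -0.0779, y = -0.1029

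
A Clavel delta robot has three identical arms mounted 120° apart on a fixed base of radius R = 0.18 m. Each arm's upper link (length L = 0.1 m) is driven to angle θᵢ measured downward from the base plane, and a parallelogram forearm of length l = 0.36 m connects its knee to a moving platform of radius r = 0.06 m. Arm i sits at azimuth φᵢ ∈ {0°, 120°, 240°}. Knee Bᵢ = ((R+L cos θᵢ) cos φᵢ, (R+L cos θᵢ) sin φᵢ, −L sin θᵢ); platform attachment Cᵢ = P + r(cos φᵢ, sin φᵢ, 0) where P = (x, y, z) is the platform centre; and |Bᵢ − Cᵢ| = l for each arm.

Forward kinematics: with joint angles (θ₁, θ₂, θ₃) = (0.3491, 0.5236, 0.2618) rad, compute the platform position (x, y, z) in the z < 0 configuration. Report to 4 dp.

S1 = (0.2140·cos0.0°, 0.2140·sin0.0°, -0.0342) = (0.2140, 0.0000, -0.0342)
φ2=120.0°: virtual centre (-0.1033, 0.1789, -0.0500), radius l
S3 = (0.2166·cos240.0°, 0.2166·sin240.0°, -0.0259) = (-0.1083, -0.1876, -0.0259)
eliminate P² terms by subtracting sphere 1 from 2 and 3
linear system: -0.6345x+0.3578y = -0.0018−-0.0316z; -0.6445x+-0.3751y = 0.0006−0.0166z
det = 0.4687;  x = 0.0009+-0.0126z,  y = -0.0033+0.0660z
quadratic in z: (1.0045)z²+(0.0733)z+(-0.0830)=0, √Δ=0.5823 → z ∈ {-0.3263, 0.2533}; z = -0.3263 (taking z<0)
x = 0.0050, y = -0.0248

(0.0050, -0.0248, -0.3263)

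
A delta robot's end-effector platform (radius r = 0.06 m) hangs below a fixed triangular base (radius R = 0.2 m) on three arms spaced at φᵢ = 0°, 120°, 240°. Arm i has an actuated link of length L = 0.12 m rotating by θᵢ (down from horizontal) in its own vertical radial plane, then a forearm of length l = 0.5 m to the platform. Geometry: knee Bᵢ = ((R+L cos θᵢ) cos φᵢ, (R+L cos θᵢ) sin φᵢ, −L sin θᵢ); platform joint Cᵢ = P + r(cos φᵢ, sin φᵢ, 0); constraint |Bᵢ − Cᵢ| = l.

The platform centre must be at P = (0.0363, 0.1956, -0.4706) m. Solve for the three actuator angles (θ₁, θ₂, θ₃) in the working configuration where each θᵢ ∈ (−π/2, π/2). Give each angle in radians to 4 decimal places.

φ1=0.0° → target in arm frame (0.0363, 0.1956)
  A cos θ + B sin θ = C:  0.1037·cos θ + -0.4706·sin θ = -0.1453
  θ1 = atan2(B,A) + arccos(C/0.4819) = 0.5232
arm 2 (φ=120.0°): x'=0.1512, y'=-0.1292
  A cos θ + B sin θ = C:  -0.0112·cos θ + -0.4706·sin θ = -0.0112
  γ=atan2(-0.4706,-0.0112)=-1.5947;  ψ=arccos(-0.0238)=1.5946;  θ2=γ+ψ≈-0.0001
arm 3 (φ=240.0°): x'=-0.1875, y'=-0.0664
  e−x'=0.3275;  (l²−L²−(e−x')²−y'²−z²)/2L = -0.4065
  √(A²+B²)=0.5734;  θ3 = -0.9627+2.3588 ≈ 1.3960

θ₁ = 0.5232, θ₂ = -0.0001, θ₃ = 1.3960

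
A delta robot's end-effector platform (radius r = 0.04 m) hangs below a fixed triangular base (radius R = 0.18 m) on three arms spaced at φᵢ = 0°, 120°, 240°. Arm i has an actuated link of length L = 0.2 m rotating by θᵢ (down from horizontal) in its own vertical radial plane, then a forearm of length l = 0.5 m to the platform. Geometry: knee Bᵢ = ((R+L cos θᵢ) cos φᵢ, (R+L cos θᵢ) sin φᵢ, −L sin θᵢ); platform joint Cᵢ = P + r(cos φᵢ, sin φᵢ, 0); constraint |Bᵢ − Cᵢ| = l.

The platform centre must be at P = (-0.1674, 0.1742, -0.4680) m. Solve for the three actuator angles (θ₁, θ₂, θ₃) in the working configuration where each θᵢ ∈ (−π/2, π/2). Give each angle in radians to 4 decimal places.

arm 1 (φ=0.0°): x'=-0.1674, y'=0.1742
  A=0.3074, B=-0.4680, C=(l²−L²−A²−y'²−z²)/(2L)=-0.3347
  √(A²+B²)=0.5599;  θ1 = -0.9896+2.2114 ≈ 1.2218
φ2=120.0° → target in arm frame (0.2346, 0.0579)
  A cos θ + B sin θ = C:  -0.0946·cos θ + -0.4680·sin θ = -0.0533
  θ2 = atan2(B,A) + arccos(C/0.4775) = -0.0875
φ3=240.0° → target in arm frame (-0.0672, -0.2321)
  A cos θ + B sin θ = C:  0.2072·cos θ + -0.4680·sin θ = -0.2645
  γ=atan2(-0.4680,0.2072)=-1.1541;  ψ=arccos(-0.5168)=2.1139;  θ3=γ+ψ≈0.9598

θ₁ = 1.2218, θ₂ = -0.0875, θ₃ = 0.9598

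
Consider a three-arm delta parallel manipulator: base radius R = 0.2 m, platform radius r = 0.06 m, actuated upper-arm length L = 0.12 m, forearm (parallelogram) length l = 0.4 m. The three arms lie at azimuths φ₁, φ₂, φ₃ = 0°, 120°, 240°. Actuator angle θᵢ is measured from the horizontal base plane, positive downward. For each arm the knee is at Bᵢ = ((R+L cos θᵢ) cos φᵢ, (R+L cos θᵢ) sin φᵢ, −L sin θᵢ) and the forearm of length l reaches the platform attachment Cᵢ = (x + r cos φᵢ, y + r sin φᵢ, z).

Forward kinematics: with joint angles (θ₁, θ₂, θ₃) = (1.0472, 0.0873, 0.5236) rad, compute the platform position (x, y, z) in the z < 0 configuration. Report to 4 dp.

(-0.0985, 0.0449, -0.3664)

O1 = (0.2000·cos0.0°, 0.2000·sin0.0°, -0.1039) = (0.2000, 0.0000, -0.1039)
arm 2 at φ=120.0°: ρ2 = 0.2595;  O2 = (-0.1298, 0.2248, -0.0105)
arm 3 at φ=240.0°: ρ3 = 0.2439;  O3 = (-0.1220, -0.2112, -0.0600)
|O₂|²−|O₁|² = 0.0167;  |O₃|²−|O₁|² = 0.0123
[-0.6595 0.4495 0.1869]·P = 0.0167;  [-0.6439 -0.4225 0.0878]·P = 0.0123
Cramer: x(z) = -0.0221+0.2085z;  y(z) = 0.0046-0.1099z
sphere 1 gives Az²+Bz+C=0 with A=1.0556, B=0.1142, C=-0.0998;  B²−4AC=0.4346;  roots -0.3664, 0.2582;  negative root z = -0.3664
x = -0.0985, y = 0.0449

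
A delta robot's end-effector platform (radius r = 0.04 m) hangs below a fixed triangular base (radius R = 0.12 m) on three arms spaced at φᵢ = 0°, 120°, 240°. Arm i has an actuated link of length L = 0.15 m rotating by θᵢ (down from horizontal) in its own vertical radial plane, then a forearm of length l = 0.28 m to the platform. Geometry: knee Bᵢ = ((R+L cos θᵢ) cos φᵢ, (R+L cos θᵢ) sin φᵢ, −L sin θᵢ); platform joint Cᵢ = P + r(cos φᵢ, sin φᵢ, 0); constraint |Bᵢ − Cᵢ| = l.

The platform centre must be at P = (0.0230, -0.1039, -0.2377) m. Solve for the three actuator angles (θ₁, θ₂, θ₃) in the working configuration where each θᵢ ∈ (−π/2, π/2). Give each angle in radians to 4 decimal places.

θ₁ = 0.4364, θ₂ = 1.0475, θ₃ = 0.0874

φ1=0.0° → target in arm frame (0.0230, -0.1039)
  A=0.0570, B=-0.2377, C=(l²−L²−A²−y'²−z²)/(2L)=-0.0488
  θ1 = atan2(B,A) + arccos(C/0.2444) = 0.4364
φ2=120.0° → target in arm frame (-0.1015, 0.0320)
  e−x'=0.1815;  (l²−L²−(e−x')²−y'²−z²)/2L = -0.1152
  θ2 = atan2(B,A) + arccos(C/0.2991) = 1.0475
rotate P by −φ3: (0.0785, 0.0719, -0.2377)
  A cos θ + B sin θ = C:  0.0015·cos θ + -0.2377·sin θ = -0.0192
  γ=atan2(-0.2377,0.0015)=-1.5644;  ψ=arccos(-0.0809)=1.6518;  θ3=γ+ψ≈0.0874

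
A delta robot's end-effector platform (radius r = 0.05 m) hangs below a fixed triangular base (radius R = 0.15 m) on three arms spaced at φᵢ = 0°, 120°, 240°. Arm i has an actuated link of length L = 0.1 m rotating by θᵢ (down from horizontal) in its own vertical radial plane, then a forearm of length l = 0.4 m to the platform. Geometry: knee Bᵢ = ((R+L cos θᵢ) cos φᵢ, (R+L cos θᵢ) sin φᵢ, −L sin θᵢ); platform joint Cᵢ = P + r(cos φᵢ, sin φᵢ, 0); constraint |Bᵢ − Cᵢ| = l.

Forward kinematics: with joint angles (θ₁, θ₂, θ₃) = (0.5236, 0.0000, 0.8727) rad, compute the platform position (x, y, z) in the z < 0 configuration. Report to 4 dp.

(-0.0087, 0.1039, -0.3832)

S1 = (0.1866·cos0.0°, 0.1866·sin0.0°, -0.0500) = (0.1866, 0.0000, -0.0500)
S2 = (0.2000·cos120.0°, 0.2000·sin120.0°, 0.0000) = (-0.1000, 0.1732, 0.0000)
φ3=240.0°: virtual centre (-0.0821, -0.1423, -0.0766), radius l
eliminate P² terms by subtracting sphere 1 from 2 and 3
plane₁₂: -0.5732x+0.3464y+0.1000z = 0.0027
det = 0.3493;  x = 0.0022+0.0287z,  y = 0.0115+-0.2412z
sphere 1 gives Az²+Bz+C=0 with A=1.0590, B=0.0839, C=-0.1234;  B²−4AC=0.5297;  roots -0.3832, 0.3040;  negative root z = -0.3832
x = -0.0087, y = 0.1039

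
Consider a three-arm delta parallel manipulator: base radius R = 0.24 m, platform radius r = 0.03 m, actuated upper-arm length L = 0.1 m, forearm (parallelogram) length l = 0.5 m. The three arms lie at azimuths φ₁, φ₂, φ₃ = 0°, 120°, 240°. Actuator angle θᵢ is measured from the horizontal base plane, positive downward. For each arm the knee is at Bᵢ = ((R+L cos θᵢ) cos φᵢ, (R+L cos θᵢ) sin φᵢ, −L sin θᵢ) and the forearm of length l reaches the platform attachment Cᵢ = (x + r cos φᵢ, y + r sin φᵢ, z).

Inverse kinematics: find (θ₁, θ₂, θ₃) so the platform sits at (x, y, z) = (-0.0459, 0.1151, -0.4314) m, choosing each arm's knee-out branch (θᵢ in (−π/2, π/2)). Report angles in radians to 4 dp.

arm 1 (φ=0.0°): x'=-0.0459, y'=0.1151
  e−x'=0.2559;  (l²−L²−(e−x')²−y'²−z²)/2L = -0.1242
  γ=atan2(-0.4314,0.2559)=-1.0354;  ψ=arccos(-0.2476)=1.8210;  θ1=γ+ψ≈0.7856
rotate P by −φ2: (0.1226, -0.0178, -0.4314)
  e−x'=0.0874;  (l²−L²−(e−x')²−y'²−z²)/2L = 0.2297
  θ2 = atan2(B,A) + arccos(C/0.4402) = -0.3493
rotate P by −φ3: (-0.0767, -0.0973, -0.4314)
  e−x'=0.2867;  (l²−L²−(e−x')²−y'²−z²)/2L = -0.1889
  θ3 = atan2(B,A) + arccos(C/0.5180) = 0.9600

θ₁ = 0.7856, θ₂ = -0.3493, θ₃ = 0.9600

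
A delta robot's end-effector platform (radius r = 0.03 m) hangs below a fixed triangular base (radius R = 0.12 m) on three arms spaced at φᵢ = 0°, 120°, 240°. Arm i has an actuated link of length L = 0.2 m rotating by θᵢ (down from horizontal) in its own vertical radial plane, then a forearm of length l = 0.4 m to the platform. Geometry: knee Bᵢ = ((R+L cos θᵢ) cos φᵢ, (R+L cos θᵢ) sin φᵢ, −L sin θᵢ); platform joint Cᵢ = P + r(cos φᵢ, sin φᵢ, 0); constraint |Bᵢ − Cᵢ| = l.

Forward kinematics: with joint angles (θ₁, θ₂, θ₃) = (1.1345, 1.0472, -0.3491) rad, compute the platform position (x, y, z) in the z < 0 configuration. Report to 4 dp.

centre 1 = (0.1745·cos0.0°, 0.1745·sin0.0°, -0.1813) = (0.1745, 0.0000, -0.1813)
φ2=120.0°: virtual centre (-0.0950, 0.1645, -0.1732), radius l
φ3=240.0°: virtual centre (-0.1390, -0.2407, 0.0684), radius l
subtract pairs → two planes through P
[-0.5390 0.3291 0.0161]·P = 0.0028;  [-0.6270 -0.4814 0.4994]·P = 0.0186
det = 0.4658;  x = -0.0160+0.3694z,  y = -0.0178+0.5561z
into |P−centre ₁|² = l²: 1.4458z² + 0.2020z + -0.0905 = 0;  Δ = 0.5643;  z = -0.3296 or 0.1899 → z<0 root = -0.3296
x = -0.1378, y = -0.2011

(-0.1378, -0.2011, -0.3296)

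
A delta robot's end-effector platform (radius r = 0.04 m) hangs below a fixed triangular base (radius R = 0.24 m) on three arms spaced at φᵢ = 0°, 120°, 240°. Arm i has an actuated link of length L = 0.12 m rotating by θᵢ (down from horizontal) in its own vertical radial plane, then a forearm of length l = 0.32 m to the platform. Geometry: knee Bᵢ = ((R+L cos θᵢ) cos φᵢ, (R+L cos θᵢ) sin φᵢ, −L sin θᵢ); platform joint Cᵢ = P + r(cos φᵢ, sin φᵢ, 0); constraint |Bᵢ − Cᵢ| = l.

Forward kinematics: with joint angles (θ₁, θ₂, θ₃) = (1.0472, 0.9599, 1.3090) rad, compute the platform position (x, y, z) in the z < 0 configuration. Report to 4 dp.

φ1=0.0°: virtual centre (0.2600, 0.0000, -0.1039), radius l
φ2=120.0°: virtual centre (-0.1344, 0.2328, -0.0983), radius l
arm 3 at φ=240.0°: ρ3 = 0.2311;  O3 = (-0.1155, -0.2001, -0.1159)
subtract pairs → two planes through P
plane₁₂: -0.7888x+0.4656y+0.0113z = 0.0035
Cramer: x(z) = 0.0060-0.0100z;  y(z) = 0.0177-0.0411z
into |P−O₁|² = l²: 1.0018z² + 0.2115z + -0.0268 = 0;  Δ = 0.1519;  z = -0.3001 or 0.0890 → z<0 root = -0.3001
x = 0.0090, y = 0.0301

(0.0090, 0.0301, -0.3001)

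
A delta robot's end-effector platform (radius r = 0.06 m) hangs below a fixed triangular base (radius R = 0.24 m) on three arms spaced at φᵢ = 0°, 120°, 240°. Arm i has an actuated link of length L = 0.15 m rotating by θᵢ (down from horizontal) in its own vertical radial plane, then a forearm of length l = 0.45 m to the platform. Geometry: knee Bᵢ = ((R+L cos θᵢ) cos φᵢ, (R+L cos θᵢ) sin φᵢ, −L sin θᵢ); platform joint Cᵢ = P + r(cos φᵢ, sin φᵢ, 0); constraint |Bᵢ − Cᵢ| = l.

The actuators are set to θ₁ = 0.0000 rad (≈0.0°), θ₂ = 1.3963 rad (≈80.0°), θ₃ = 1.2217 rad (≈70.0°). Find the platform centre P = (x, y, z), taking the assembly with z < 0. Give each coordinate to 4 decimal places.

(0.1861, -0.0258, -0.4256)

centre 1 = (0.3300·cos0.0°, 0.3300·sin0.0°, 0.0000) = (0.3300, 0.0000, 0.0000)
φ2=120.0°: virtual centre (-0.1030, 0.1784, -0.1477), radius l
φ3=240.0°: virtual centre (-0.1157, -0.2003, -0.1410), radius l
eliminate P² terms by subtracting sphere 1 from 2 and 3
linear system: -0.8660x+0.3569y = -0.0446−-0.2954z; -0.8913x+-0.4006y = -0.0355−-0.2819z
Cramer: x(z) = 0.0459-0.3293z;  y(z) = -0.0135+0.0289z
sphere 1 gives Az²+Bz+C=0 with A=1.1092, B=0.1863, C=-0.1216;  B²−4AC=0.5744;  roots -0.4256, 0.2577;  negative root z = -0.4256
x = 0.1861, y = -0.0258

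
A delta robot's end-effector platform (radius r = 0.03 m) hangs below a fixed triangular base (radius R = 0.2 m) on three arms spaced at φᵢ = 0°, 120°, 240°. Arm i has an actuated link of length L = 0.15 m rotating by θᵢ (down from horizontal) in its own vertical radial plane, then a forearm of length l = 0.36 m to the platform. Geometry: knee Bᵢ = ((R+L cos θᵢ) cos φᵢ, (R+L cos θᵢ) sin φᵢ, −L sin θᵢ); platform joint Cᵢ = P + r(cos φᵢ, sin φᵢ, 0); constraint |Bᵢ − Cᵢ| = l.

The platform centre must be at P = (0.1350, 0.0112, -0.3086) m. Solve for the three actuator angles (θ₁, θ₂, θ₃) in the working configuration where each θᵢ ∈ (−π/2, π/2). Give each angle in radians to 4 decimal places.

arm 1 (φ=0.0°): x'=0.1350, y'=0.0112
  A=0.0350, B=-0.3086, C=(l²−L²−A²−y'²−z²)/(2L)=0.0351
  γ=atan2(-0.3086,0.0350)=-1.4579;  ψ=arccos(0.1129)=1.4577;  θ1=γ+ψ≈-0.0002
rotate P by −φ2: (-0.0578, -0.1225, -0.3086)
  A=0.2278, B=-0.3086, C=(l²−L²−A²−y'²−z²)/(2L)=-0.1835
  γ=atan2(-0.3086,0.2278)=-0.9349;  ψ=arccos(-0.4783)=2.0695;  θ2=γ+ψ≈1.1346
arm 3 (φ=240.0°): x'=-0.0772, y'=0.1113
  e−x'=0.2472;  (l²−L²−(e−x')²−y'²−z²)/2L = -0.2054
  √(A²+B²)=0.3954;  θ3 = -0.8954+2.1172 ≈ 1.2217

θ₁ = -0.0002, θ₂ = 1.1346, θ₃ = 1.2217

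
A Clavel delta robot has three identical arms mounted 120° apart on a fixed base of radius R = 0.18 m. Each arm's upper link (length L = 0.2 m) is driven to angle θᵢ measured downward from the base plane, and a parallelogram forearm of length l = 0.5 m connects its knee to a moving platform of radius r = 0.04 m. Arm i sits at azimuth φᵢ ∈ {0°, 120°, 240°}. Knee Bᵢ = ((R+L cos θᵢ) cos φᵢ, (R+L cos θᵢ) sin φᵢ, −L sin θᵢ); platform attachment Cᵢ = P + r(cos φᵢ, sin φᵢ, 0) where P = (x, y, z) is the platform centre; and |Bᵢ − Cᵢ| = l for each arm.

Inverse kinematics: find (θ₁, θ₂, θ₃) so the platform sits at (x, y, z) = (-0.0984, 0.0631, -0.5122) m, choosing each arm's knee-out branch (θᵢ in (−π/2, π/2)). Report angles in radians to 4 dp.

θ₁ = 0.9601, θ₂ = 0.3493, θ₃ = 0.6982

φ1=0.0° → target in arm frame (-0.0984, 0.0631)
  A=0.2384, B=-0.5122, C=(l²−L²−A²−y'²−z²)/(2L)=-0.2829
  θ1 = atan2(B,A) + arccos(C/0.5650) = 0.9601
φ2=120.0° → target in arm frame (0.1038, 0.0537)
  e−x'=0.0362;  (l²−L²−(e−x')²−y'²−z²)/2L = -0.1413
  γ=atan2(-0.5122,0.0362)=-1.5003;  ψ=arccos(-0.2753)=1.8497;  θ2=γ+ψ≈0.3493
arm 3 (φ=240.0°): x'=-0.0054, y'=-0.1168
  A=0.1454, B=-0.5122, C=(l²−L²−A²−y'²−z²)/(2L)=-0.2178
  θ3 = atan2(B,A) + arccos(C/0.5325) = 0.6982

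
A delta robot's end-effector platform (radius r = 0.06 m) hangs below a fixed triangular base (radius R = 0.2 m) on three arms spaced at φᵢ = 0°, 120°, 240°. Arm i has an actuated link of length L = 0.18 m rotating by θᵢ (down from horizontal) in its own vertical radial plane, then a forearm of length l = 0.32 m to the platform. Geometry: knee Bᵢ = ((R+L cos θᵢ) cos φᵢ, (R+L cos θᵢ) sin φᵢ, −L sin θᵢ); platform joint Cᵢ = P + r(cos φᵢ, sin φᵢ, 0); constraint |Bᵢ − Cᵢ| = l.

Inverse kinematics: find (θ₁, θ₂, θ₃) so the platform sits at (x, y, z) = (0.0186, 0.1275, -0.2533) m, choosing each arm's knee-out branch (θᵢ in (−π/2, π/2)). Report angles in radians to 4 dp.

θ₁ = 0.6983, θ₂ = 0.1745, θ₃ = 1.3090

φ1=0.0° → target in arm frame (0.0186, 0.1275)
  A=0.1214, B=-0.2533, C=(l²−L²−A²−y'²−z²)/(2L)=-0.0699
  θ1 = atan2(B,A) + arccos(C/0.2809) = 0.6983
arm 2 (φ=120.0°): x'=0.1011, y'=-0.0799
  A=0.0389, B=-0.2533, C=(l²−L²−A²−y'²−z²)/(2L)=-0.0057
  √(A²+B²)=0.2563;  θ2 = -1.4185+1.5930 ≈ 0.1745
rotate P by −φ3: (-0.1197, -0.0476, -0.2533)
  A=0.2597, B=-0.2533, C=(l²−L²−A²−y'²−z²)/(2L)=-0.1775
  γ=atan2(-0.2533,0.2597)=-0.7729;  ψ=arccos(-0.4891)=2.0819;  θ3=γ+ψ≈1.3090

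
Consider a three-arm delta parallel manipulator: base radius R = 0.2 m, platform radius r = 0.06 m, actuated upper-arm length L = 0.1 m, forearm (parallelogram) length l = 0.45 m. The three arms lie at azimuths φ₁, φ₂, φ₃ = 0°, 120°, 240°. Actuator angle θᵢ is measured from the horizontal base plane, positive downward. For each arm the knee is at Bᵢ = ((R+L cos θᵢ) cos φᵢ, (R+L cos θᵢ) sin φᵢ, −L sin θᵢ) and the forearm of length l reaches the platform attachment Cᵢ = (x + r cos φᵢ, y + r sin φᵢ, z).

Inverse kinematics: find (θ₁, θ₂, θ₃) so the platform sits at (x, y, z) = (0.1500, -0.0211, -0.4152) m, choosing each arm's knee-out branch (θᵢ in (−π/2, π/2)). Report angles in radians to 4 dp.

φ1=0.0° → target in arm frame (0.1500, -0.0211)
  A=-0.0100, B=-0.4152, C=(l²−L²−A²−y'²−z²)/(2L)=0.0978
  √(A²+B²)=0.4153;  θ1 = -1.5949+1.3330 ≈ -0.2618
φ2=120.0° → target in arm frame (-0.0933, -0.1194)
  e−x'=0.2333;  (l²−L²−(e−x')²−y'²−z²)/2L = -0.2428
  θ2 = atan2(B,A) + arccos(C/0.4762) = 1.0468
φ3=240.0° → target in arm frame (-0.0567, 0.1405)
  A=0.1967, B=-0.4152, C=(l²−L²−A²−y'²−z²)/(2L)=-0.1916
  √(A²+B²)=0.4594;  θ3 = -1.1283+2.0010 ≈ 0.8726

θ₁ = -0.2618, θ₂ = 1.0468, θ₃ = 0.8726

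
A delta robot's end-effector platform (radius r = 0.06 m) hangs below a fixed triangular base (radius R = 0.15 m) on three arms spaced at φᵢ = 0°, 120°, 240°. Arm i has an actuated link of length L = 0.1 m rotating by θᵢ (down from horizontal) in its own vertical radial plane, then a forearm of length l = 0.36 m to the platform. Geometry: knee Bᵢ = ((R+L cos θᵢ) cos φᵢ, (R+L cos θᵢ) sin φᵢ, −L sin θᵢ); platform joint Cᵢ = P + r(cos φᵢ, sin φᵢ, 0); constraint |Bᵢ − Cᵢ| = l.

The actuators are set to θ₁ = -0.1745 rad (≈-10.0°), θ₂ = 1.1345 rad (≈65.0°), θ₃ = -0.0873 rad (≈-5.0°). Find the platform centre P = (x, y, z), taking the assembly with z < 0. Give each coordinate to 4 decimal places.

O1 = (0.1885·cos0.0°, 0.1885·sin0.0°, 0.0174) = (0.1885, 0.0000, 0.0174)
O2 = (0.1323·cos120.0°, 0.1323·sin120.0°, -0.0906) = (-0.0661, 0.1145, -0.0906)
φ3=240.0°: virtual centre (-0.0948, -0.1642, 0.0087), radius l
subtract pairs → two planes through P
plane₁₂: -0.5092x+0.2291y+-0.2160z = -0.0101
det = 0.2970;  x = 0.0110+-0.2521z,  y = -0.0197+0.3824z
into |P−O₁|² = l²: 1.2098z² + 0.0397z + -0.0974 = 0;  Δ = 0.4730;  z = -0.3007 or 0.2678 → z<0 root = -0.3007
x = 0.0868, y = -0.1346

(0.0868, -0.1346, -0.3007)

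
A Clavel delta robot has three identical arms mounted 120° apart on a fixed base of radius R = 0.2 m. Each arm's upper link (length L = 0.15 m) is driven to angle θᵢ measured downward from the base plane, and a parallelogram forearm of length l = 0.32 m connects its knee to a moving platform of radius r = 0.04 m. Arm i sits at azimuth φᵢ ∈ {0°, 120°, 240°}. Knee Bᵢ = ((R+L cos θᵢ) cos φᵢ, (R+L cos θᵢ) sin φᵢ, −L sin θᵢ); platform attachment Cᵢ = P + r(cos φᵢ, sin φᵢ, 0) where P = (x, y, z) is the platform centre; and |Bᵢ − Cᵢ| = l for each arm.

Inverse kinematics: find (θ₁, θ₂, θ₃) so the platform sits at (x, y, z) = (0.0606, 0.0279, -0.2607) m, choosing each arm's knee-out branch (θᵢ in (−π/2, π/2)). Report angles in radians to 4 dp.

φ1=0.0° → target in arm frame (0.0606, 0.0279)
  e−x'=0.0994;  (l²−L²−(e−x')²−y'²−z²)/2L = 0.0043
  √(A²+B²)=0.2790;  θ1 = -1.2065+1.5555 ≈ 0.3490
rotate P by −φ2: (-0.0061, -0.0664, -0.2607)
  e−x'=0.1661;  (l²−L²−(e−x')²−y'²−z²)/2L = -0.0669
  γ=atan2(-0.2607,0.1661)=-1.0034;  ψ=arccos(-0.2165)=1.7890;  θ2=γ+ψ≈0.7856
arm 3 (φ=240.0°): x'=-0.0545, y'=0.0385
  e−x'=0.2145;  (l²−L²−(e−x')²−y'²−z²)/2L = -0.1185
  γ=atan2(-0.2607,0.2145)=-0.8824;  ψ=arccos(-0.3510)=1.9294;  θ3=γ+ψ≈1.0470

θ₁ = 0.3490, θ₂ = 0.7856, θ₃ = 1.0470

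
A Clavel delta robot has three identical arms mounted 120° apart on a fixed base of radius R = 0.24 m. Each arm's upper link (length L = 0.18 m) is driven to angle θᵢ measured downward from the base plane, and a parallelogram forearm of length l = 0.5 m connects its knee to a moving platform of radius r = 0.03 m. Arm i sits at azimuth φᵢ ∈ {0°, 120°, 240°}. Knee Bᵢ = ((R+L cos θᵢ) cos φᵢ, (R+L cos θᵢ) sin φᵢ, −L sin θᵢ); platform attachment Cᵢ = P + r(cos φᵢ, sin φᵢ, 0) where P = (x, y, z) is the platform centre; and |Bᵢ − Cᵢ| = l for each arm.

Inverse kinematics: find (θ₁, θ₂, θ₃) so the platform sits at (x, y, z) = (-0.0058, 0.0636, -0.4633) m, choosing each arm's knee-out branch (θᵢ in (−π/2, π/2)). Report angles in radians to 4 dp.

θ₁ = 0.6979, θ₂ = 0.4363, θ₃ = 0.8729

rotate P by −φ1: (-0.0058, 0.0636, -0.4633)
  A=0.2158, B=-0.4633, C=(l²−L²−A²−y'²−z²)/(2L)=-0.1324
  θ1 = atan2(B,A) + arccos(C/0.5111) = 0.6979
rotate P by −φ2: (0.0580, -0.0268, -0.4633)
  e−x'=0.1520;  (l²−L²−(e−x')²−y'²−z²)/2L = -0.0580
  √(A²+B²)=0.4876;  θ2 = -1.2537+1.6900 ≈ 0.4363
φ3=240.0° → target in arm frame (-0.0522, -0.0368)
  e−x'=0.2622;  (l²−L²−(e−x')²−y'²−z²)/2L = -0.1865
  √(A²+B²)=0.5323;  θ3 = -1.0558+1.9287 ≈ 0.8729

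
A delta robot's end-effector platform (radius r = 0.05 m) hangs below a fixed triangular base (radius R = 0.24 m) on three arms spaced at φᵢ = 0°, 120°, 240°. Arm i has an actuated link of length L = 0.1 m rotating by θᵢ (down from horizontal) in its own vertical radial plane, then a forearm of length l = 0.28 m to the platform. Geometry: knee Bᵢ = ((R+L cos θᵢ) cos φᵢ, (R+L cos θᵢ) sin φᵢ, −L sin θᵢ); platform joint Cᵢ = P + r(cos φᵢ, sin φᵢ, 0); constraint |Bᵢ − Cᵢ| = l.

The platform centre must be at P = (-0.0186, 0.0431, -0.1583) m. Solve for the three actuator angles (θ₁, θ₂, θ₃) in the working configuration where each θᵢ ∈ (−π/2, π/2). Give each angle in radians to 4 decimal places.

θ₁ = 0.9604, θ₂ = 0.1742, θ₃ = 1.0471

rotate P by −φ1: (-0.0186, 0.0431, -0.1583)
  e−x'=0.2086;  (l²−L²−(e−x')²−y'²−z²)/2L = -0.0102
  θ1 = atan2(B,A) + arccos(C/0.2619) = 0.9604
φ2=120.0° → target in arm frame (0.0466, -0.0054)
  A cos θ + B sin θ = C:  0.1434·cos θ + -0.1583·sin θ = 0.1138
  √(A²+B²)=0.2136;  θ2 = -0.8348+1.0090 ≈ 0.1742
φ3=240.0° → target in arm frame (-0.0280, -0.0377)
  e−x'=0.2180;  (l²−L²−(e−x')²−y'²−z²)/2L = -0.0281
  θ3 = atan2(B,A) + arccos(C/0.2694) = 1.0471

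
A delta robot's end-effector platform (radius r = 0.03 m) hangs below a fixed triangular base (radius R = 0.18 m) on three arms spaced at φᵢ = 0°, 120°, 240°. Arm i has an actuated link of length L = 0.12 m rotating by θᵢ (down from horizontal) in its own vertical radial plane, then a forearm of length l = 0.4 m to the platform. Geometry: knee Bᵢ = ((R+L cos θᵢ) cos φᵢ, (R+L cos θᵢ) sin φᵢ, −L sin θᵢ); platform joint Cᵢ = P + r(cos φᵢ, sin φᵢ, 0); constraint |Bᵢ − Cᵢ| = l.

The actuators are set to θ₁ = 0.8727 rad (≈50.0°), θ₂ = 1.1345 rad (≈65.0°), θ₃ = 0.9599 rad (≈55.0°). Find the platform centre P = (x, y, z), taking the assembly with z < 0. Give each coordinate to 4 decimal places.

(0.0235, -0.0206, -0.4356)

O1 = (0.2271·cos0.0°, 0.2271·sin0.0°, -0.0919) = (0.2271, 0.0000, -0.0919)
O2 = (0.2007·cos120.0°, 0.2007·sin120.0°, -0.1088) = (-0.1004, 0.1738, -0.1088)
arm 3 at φ=240.0°: ρ3 = 0.2188;  O3 = (-0.1094, -0.1895, -0.0983)
subtract pairs → two planes through P
linear system: -0.6550x+0.3476y = -0.0079−-0.0337z; -0.6731x+-0.3790y = -0.0025−-0.0127z
det = 0.4822;  x = 0.0080+-0.0356z,  y = -0.0077+0.0297z
sphere 1 gives Az²+Bz+C=0 with A=1.0022, B=0.1990, C=-0.1035;  B²−4AC=0.4544;  roots -0.4356, 0.2370;  negative root z = -0.4356
x = 0.0235, y = -0.0206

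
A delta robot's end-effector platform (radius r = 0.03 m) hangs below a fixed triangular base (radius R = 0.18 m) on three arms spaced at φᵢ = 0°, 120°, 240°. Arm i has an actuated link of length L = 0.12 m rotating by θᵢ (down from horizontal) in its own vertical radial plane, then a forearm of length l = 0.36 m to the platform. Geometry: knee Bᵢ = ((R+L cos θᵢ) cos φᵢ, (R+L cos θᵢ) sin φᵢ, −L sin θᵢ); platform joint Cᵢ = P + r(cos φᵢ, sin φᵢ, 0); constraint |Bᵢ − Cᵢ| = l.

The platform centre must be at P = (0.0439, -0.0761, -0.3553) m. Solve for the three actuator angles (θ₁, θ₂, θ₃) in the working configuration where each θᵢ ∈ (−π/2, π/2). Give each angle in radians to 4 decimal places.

θ₁ = 0.6113, θ₂ = 1.3093, θ₃ = 0.6110

arm 1 (φ=0.0°): x'=0.0439, y'=-0.0761
  A cos θ + B sin θ = C:  0.1061·cos θ + -0.3553·sin θ = -0.1170
  θ1 = atan2(B,A) + arccos(C/0.3708) = 0.6113
arm 2 (φ=120.0°): x'=-0.0879, y'=0.0000
  A=0.2379, B=-0.3553, C=(l²−L²−A²−y'²−z²)/(2L)=-0.2817
  θ2 = atan2(B,A) + arccos(C/0.4276) = 1.3093
arm 3 (φ=240.0°): x'=0.0440, y'=0.0761
  e−x'=0.1060;  (l²−L²−(e−x')²−y'²−z²)/2L = -0.1170
  √(A²+B²)=0.3708;  θ3 = -1.2807+1.8917 ≈ 0.6110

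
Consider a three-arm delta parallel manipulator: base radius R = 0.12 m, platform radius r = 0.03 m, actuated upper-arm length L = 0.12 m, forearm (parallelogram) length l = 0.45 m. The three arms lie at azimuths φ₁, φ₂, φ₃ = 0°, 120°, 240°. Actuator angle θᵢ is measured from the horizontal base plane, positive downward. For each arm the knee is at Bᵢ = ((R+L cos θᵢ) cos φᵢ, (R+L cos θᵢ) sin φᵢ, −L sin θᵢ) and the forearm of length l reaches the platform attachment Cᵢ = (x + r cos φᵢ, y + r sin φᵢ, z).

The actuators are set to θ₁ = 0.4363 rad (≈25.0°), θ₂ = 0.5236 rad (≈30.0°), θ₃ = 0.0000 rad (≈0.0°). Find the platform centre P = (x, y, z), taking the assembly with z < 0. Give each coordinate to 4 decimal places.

(-0.0289, -0.0774, -0.4311)

centre 1 = (0.1988·cos0.0°, 0.1988·sin0.0°, -0.0507) = (0.1988, 0.0000, -0.0507)
φ2=120.0°: virtual centre (-0.0970, 0.1679, -0.0600), radius l
φ3=240.0°: virtual centre (-0.1050, -0.1819, 0.0000), radius l
subtract pairs → two planes through P
[-0.5914 0.3359 -0.0186]·P = -0.0009;  [-0.6075 -0.3637 0.1014]·P = 0.0020
det = 0.4192;  x = -0.0009+0.0651z,  y = -0.0041+0.1700z
sphere 1 gives Az²+Bz+C=0 with A=1.0332, B=0.0740, C=-0.1601;  B²−4AC=0.6669;  roots -0.4311, 0.3594;  negative root z = -0.4311
x = -0.0289, y = -0.0774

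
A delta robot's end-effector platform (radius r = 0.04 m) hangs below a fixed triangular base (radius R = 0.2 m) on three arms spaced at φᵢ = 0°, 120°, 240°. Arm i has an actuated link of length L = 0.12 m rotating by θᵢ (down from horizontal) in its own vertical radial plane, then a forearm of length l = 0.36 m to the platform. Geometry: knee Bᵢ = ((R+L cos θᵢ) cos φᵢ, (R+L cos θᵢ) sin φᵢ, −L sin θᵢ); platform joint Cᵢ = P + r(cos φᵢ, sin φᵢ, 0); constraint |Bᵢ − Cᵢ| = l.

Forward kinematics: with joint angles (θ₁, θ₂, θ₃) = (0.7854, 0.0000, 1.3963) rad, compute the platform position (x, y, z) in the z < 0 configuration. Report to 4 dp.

arm 1 at φ=0.0°: (R−r)+L cos θ1 = 0.2449;  S1 = (0.2449, 0.0000, -0.0849)
arm 2 at φ=120.0°: (R−r)+L cos θ2 = 0.2800;  S2 = (-0.1400, 0.2425, 0.0000)
S3 = (0.1808·cos240.0°, 0.1808·sin240.0°, -0.1182) = (-0.0904, -0.1566, -0.1182)
|S₂|²−|S₁|² = 0.0112;  |S₃|²−|S₁|² = -0.0205
plane₁₂: -0.7697x+0.4850y+0.1697z = 0.0112
det = 0.5663;  x = 0.0113+0.0368z,  y = 0.0412+-0.2915z
into |P−S₁|² = l²: 1.0864z² + 0.1285z + -0.0662 = 0;  Δ = 0.3041;  z = -0.3129 or 0.1946 → z<0 root = -0.3129
x = -0.0002, y = 0.1324

(-0.0002, 0.1324, -0.3129)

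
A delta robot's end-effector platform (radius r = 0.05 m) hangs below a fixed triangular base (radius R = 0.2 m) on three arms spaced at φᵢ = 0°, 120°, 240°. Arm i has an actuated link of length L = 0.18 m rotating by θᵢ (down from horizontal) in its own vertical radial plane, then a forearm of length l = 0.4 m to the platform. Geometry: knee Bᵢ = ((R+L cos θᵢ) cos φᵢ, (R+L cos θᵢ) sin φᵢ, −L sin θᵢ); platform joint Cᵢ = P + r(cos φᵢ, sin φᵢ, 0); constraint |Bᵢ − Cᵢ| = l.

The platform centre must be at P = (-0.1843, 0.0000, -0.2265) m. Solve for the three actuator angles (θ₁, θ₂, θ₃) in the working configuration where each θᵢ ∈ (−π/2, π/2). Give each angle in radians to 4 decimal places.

θ₁ = 1.2217, θ₂ = -0.3493, θ₃ = -0.3493

rotate P by −φ1: (-0.1843, 0.0000, -0.2265)
  A cos θ + B sin θ = C:  0.3343·cos θ + -0.2265·sin θ = -0.0985
  θ1 = atan2(B,A) + arccos(C/0.4038) = 1.2217
φ2=120.0° → target in arm frame (0.0921, 0.1596)
  A cos θ + B sin θ = C:  0.0579·cos θ + -0.2265·sin θ = 0.1319
  γ=atan2(-0.2265,0.0579)=-1.3207;  ψ=arccos(0.5641)=0.9714;  θ2=γ+ψ≈-0.3493
arm 3 (φ=240.0°): x'=0.0922, y'=-0.1596
  A=0.0578, B=-0.2265, C=(l²−L²−A²−y'²−z²)/(2L)=0.1319
  √(A²+B²)=0.2338;  θ3 = -1.3207+0.9714 ≈ -0.3493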